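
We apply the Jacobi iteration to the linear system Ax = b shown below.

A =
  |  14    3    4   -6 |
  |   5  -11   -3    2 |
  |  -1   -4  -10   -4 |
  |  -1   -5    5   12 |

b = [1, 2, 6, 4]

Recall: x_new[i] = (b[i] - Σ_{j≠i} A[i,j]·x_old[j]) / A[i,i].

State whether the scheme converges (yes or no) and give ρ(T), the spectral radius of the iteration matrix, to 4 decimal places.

yes, ρ = 0.8304

Write A = D+L+U with D = diag(14, -11, -10, 12).
Jacobi T = -D⁻¹(L+U): T[0,3] = -(-6)/(14) = +0.4286; T[0,0] = 0.
  T[0,:] = [+0.0000  -0.2143  -0.2857  +0.4286]
  T[1,:] = [+0.4545  +0.0000  -0.2727  +0.1818]
  T[2,:] = [-0.1000  -0.4000  +0.0000  -0.4000]
  T[3,:] = [+0.0833  +0.4167  -0.4167  +0.0000]
eigenvalue magnitudes: 0.8304, 0.4459, 0.4459, 0.4077.
spectral radius ρ = 0.8304; 0.8304 < 1, so it converges for any x₀.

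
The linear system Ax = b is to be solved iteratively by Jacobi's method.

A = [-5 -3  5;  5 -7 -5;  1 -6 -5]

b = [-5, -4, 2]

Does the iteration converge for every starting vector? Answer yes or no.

no

Write A = D+L+U with D = diag(-5, -7, -5).
Jacobi T = -D⁻¹(L+U): T[0,1] = -(-3)/(-5) = -0.6000; T[0,0] = 0.
  T[0,:] = [+0.0000, -0.6000, +1.0000]
  T[1,:] = [+0.7143, +0.0000, -0.7143]
  T[2,:] = [+0.2000, -1.2000, +0.0000]
|roots of det(T-λI)|: 1.1420, 0.8219, 0.8219.
ρ = 1.1420; 1.1420 > 1 ⇒ diverges.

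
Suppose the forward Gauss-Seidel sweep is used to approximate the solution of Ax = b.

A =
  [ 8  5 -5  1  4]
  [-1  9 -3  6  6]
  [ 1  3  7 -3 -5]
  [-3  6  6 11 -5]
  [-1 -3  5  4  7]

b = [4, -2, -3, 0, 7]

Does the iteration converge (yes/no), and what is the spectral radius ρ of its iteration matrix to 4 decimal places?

Write A = D+L+U with D = diag(8, 9, 7, 11, 7).
GS T = -(D+L)⁻¹U: row 0 first, T[0,1] = -(5)/(8) = -0.6250; later rows by forward substitution.
  T[0,:] = [+0.0000, -0.6250, +0.6250, -0.1250, -0.5000]
  T[1,:] = [+0.0000, -0.0694, +0.4028, -0.6806, -0.7222]
  T[2,:] = [+0.0000, +0.1190, -0.2619, +0.7381, +1.0952]
  T[3,:] = [+0.0000, -0.1975, +0.0936, -0.0655, +0.1147]
  T[4,:] = [+0.0000, -0.0912, +0.3955, -0.7993, -1.2288]
moduli |λ_i(T)| = 1.6828, 0.2017, 0.1307, 0.1307, 0.0000.
spectral radius ρ = 1.6828; 1.6828 > 1, so it fails to converge.

no, ρ = 1.6828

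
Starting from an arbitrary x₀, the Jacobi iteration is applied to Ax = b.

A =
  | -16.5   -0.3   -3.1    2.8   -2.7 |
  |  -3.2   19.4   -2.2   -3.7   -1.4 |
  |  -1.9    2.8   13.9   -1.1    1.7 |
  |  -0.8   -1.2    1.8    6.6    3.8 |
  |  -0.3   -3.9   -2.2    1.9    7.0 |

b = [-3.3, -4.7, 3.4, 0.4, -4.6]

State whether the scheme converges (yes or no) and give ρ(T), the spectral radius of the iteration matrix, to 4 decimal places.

Diagonal D = diag(-16.5, 19.4, 13.9, 6.6, 7); L, U strict lower/upper.
Jacobi T = -D⁻¹(L+U): T[3,2] = -(1.8)/(6.6) = -0.2727; T[3,3] = 0.
  T[0,:] = [+0.0000, -0.0182, -0.1879, +0.1697, -0.1636]
  T[1,:] = [+0.1649, +0.0000, +0.1134, +0.1907, +0.0722]
  T[2,:] = [+0.1367, -0.2014, +0.0000, +0.0791, -0.1223]
  T[3,:] = [+0.1212, +0.1818, -0.2727, +0.0000, -0.5758]
  T[4,:] = [+0.0429, +0.5571, +0.3143, -0.2714, +0.0000]
|eigenvalues of T|: 0.5811, 0.4037, 0.4037, 0.1559, 0.0519.
ρ(T) = max|λ| = 0.5811; 0.5811 < 1, so it converges for any x₀.

yes, ρ = 0.5811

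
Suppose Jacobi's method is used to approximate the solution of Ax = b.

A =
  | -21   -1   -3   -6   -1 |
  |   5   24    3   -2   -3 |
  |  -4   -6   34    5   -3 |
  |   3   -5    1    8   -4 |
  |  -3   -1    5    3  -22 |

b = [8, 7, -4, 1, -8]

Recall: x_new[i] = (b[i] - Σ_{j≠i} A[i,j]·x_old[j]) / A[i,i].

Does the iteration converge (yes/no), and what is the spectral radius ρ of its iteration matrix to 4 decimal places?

Let D = diag(-21, 24, 34, 8, -22); L, U the strict triangles.
Jacobi T = -D⁻¹(L+U): T[4,1] = -(-1)/(-22) = -0.0455; T[4,4] = 0.
  T[0,:] = [+0.0000, -0.0476, -0.1429, -0.2857, -0.0476]
  T[1,:] = [-0.2083, +0.0000, -0.1250, +0.0833, +0.1250]
  T[2,:] = [+0.1176, +0.1765, +0.0000, -0.1471, +0.0882]
  T[3,:] = [-0.3750, +0.6250, -0.1250, +0.0000, +0.5000]
  T[4,:] = [-0.1364, -0.0455, +0.2273, +0.1364, +0.0000]
moduli |λ_i(T)| = 0.5862, 0.3483, 0.3483, 0.1073, 0.0993.
ρ = 0.5862; 0.5862 < 1 ⇒ converges.

yes, ρ = 0.5862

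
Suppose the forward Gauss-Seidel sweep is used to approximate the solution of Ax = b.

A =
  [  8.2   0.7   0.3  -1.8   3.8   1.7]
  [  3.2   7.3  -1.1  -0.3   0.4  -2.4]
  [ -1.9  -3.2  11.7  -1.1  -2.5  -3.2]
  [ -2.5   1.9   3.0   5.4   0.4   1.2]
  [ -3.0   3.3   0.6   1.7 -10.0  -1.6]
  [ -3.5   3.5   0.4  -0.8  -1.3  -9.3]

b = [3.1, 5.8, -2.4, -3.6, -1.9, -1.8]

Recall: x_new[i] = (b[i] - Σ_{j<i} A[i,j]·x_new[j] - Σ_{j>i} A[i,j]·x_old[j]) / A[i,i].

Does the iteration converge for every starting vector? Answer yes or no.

yes

A = D + L + U where D = diag(8.2, 7.3, 11.7, 5.4, -10, -9.3).
GS T = -(D+L)⁻¹U: row 0 first, T[0,4] = -(3.8)/(8.2) = -0.4634; later rows by forward substitution.
  T[0,:] = [+0.0000  -0.0854  -0.0366  +0.2195  -0.4634  -0.2073]
  T[1,:] = [+0.0000  +0.0374  +0.1667  -0.0551  +0.1483  +0.4196]
  T[2,:] = [+0.0000  -0.0036  +0.0397  +0.1146  +0.1790  +0.3546]
  T[3,:] = [+0.0000  -0.0507  -0.0976  +0.0574  -0.4403  -0.6629]
  T[4,:] = [+0.0000  +0.0291  +0.0518  -0.0674  +0.1239  -0.0507]
  T[5,:] = [+0.0000  +0.0463  +0.0794  -0.0939  +0.2585  +0.3153]
|roots of det(T-λI)|: 0.5997, 0.1145, 0.0926, 0.0313, 0.0271, 0.0000.
ρ = 0.5997; 0.5997 < 1, so it converges for any x₀.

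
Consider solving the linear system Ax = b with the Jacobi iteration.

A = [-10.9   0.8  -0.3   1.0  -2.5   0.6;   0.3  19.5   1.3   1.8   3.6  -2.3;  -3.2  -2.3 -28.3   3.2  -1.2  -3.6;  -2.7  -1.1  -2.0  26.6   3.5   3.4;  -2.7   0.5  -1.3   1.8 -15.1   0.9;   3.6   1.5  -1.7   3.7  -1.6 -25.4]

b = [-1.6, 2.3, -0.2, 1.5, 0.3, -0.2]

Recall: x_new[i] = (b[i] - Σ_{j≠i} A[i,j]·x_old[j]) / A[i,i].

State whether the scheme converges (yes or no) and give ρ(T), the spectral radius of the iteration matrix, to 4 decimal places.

Write A = D+L+U with D = diag(-10.9, 19.5, -28.3, 26.6, -15.1, -25.4).
Jacobi T = -D⁻¹(L+U): T[2,5] = -(-3.6)/(-28.3) = -0.1272; T[2,2] = 0.
  T[0,:] = [+0.0000, +0.0734, -0.0275, +0.0917, -0.2294, +0.0550]
  T[1,:] = [-0.0154, +0.0000, -0.0667, -0.0923, -0.1846, +0.1179]
  T[2,:] = [-0.1131, -0.0813, +0.0000, +0.1131, -0.0424, -0.1272]
  T[3,:] = [+0.1015, +0.0414, +0.0752, +0.0000, -0.1316, -0.1278]
  T[4,:] = [-0.1788, +0.0331, -0.0861, +0.1192, +0.0000, +0.0596]
  T[5,:] = [+0.1417, +0.0591, -0.0669, +0.1457, -0.0630, +0.0000]
|λ(T)| sorted: 0.2479, 0.1927, 0.1927, 0.1414, 0.1414, 0.0895.
ρ = 0.2479; 0.2479 < 1: convergent.

yes, ρ = 0.2479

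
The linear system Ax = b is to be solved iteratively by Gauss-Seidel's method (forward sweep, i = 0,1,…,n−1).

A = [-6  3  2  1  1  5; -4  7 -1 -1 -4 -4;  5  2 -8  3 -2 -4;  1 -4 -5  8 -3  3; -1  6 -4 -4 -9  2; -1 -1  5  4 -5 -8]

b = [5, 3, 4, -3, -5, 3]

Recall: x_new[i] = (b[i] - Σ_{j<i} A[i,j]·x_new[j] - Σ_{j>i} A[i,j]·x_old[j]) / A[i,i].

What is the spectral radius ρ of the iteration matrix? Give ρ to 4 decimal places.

Let D = diag(-6, 7, -8, 8, -9, -8); L, U the strict triangles.
T_GS = -(D+L)⁻¹U: row 0 first, T[0,5] = -(5)/(-6) = +0.8333; later rows by forward substitution.
  T[0,:] = [+0.0000 +0.5000 +0.3333 +0.1667 +0.1667 +0.8333]
  T[1,:] = [+0.0000 +0.2857 +0.3333 +0.2381 +0.6667 +1.0476]
  T[2,:] = [+0.0000 +0.3839 +0.2917 +0.5387 +0.0208 +0.2827]
  T[3,:] = [+0.0000 +0.3203 +0.3073 +0.4349 +0.7005 +0.2214]
  T[4,:] = [+0.0000 -0.1781 -0.0810 -0.2925 +0.1053 +0.6040]
  T[5,:] = [+0.0000 +0.4132 +0.3032 +0.6863 +0.1933 -0.3252]
moduli |λ_i(T)| = 1.4117, 0.4293, 0.4293, 0.0999, 0.0107, 0.0000.
ρ(T) = max|λ| = 1.4117; 1.4117 > 1 ⇒ diverges.

1.4117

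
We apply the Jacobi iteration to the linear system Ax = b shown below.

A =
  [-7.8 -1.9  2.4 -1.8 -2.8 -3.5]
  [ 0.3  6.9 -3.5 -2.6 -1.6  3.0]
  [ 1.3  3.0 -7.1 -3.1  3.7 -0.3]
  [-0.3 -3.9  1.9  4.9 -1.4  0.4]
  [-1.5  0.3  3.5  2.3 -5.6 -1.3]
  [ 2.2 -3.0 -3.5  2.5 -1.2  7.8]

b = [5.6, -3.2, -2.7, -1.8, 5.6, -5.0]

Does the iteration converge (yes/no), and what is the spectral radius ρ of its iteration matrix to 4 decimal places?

no, ρ = 1.1901

A = D + L + U where D = diag(-7.8, 6.9, -7.1, 4.9, -5.6, 7.8).
Jacobi T = -D⁻¹(L+U): T[3,5] = -(0.4)/(4.9) = -0.0816; T[3,3] = 0.
  T[0,:] = [+0.0000 -0.2436 +0.3077 -0.2308 -0.3590 -0.4487]
  T[1,:] = [-0.0435 +0.0000 +0.5072 +0.3768 +0.2319 -0.4348]
  T[2,:] = [+0.1831 +0.4225 +0.0000 -0.4366 +0.5211 -0.0423]
  T[3,:] = [+0.0612 +0.7959 -0.3878 +0.0000 +0.2857 -0.0816]
  T[4,:] = [-0.2679 +0.0536 +0.6250 +0.4107 +0.0000 -0.2321]
  T[5,:] = [-0.2821 +0.3846 +0.4487 -0.3205 +0.1538 +0.0000]
|eigenvalues of T|: 1.1901, 0.6130, 0.6130, 0.4629, 0.3407, 0.1264.
ρ(T) = max|λ| = 1.1901; 1.1901 > 1 ⇒ diverges.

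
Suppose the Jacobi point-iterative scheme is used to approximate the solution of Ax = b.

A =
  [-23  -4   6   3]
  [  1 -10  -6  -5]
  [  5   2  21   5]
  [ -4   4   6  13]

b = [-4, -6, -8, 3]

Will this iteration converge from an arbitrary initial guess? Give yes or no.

Let D = diag(-23, -10, 21, 13); L, U the strict triangles.
T_J = -D⁻¹(L+U): T[0,2] = -(6)/(-23) = +0.2609; T[0,0] = 0.
  T[0,:] = [+0.0000 -0.1739 +0.2609 +0.1304]
  T[1,:] = [+0.1000 +0.0000 -0.6000 -0.5000]
  T[2,:] = [-0.2381 -0.0952 +0.0000 -0.2381]
  T[3,:] = [+0.3077 -0.3077 -0.4615 +0.0000]
eigenvalue magnitudes: 0.6516, 0.4087, 0.2092, 0.2092.
spectral radius ρ = 0.6516; 0.6516 < 1, so it converges for any x₀.

yes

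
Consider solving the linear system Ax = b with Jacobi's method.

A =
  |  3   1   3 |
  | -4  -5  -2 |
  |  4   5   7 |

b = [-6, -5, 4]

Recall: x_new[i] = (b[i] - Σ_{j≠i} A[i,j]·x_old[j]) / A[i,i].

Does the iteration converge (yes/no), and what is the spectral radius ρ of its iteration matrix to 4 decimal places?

Split A = D + L + U, D = diag(3, -5, 7).
Jacobi T = -D⁻¹(L+U): T[1,2] = -(-2)/(-5) = -0.4000; T[1,1] = 0.
  T[0,:] = [+0.0000 -0.3333 -1.0000]
  T[1,:] = [-0.8000 +0.0000 -0.4000]
  T[2,:] = [-0.5714 -0.7143 +0.0000]
|roots of det(T-λI)|: 1.2771, 0.7121, 0.7121.
ρ(T) = max|λ| = 1.2771; 1.2771 > 1 ⇒ diverges.

no, ρ = 1.2771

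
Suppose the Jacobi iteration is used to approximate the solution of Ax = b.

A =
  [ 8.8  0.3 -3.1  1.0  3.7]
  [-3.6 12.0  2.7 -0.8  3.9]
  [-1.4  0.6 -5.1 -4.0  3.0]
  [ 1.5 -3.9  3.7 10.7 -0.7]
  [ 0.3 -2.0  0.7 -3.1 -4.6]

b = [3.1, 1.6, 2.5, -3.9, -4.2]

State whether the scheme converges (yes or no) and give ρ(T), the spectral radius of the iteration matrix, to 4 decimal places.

yes, ρ = 0.8937

Write A = D+L+U with D = diag(8.8, 12, -5.1, 10.7, -4.6).
T_J = -D⁻¹(L+U): T[2,0] = -(-1.4)/(-5.1) = -0.2745; T[2,2] = 0.
  T[0,:] = [+0.0000  -0.0341  +0.3523  -0.1136  -0.4205]
  T[1,:] = [+0.3000  +0.0000  -0.2250  +0.0667  -0.3250]
  T[2,:] = [-0.2745  +0.1176  +0.0000  -0.7843  +0.5882]
  T[3,:] = [-0.1402  +0.3645  -0.3458  +0.0000  +0.0654]
  T[4,:] = [+0.0652  -0.4348  +0.1522  -0.6739  +0.0000]
moduli |λ_i(T)| = 0.8937, 0.6371, 0.6371, 0.3110, 0.1676.
ρ(T) = max|λ| = 0.8937; 0.8937 < 1: convergent.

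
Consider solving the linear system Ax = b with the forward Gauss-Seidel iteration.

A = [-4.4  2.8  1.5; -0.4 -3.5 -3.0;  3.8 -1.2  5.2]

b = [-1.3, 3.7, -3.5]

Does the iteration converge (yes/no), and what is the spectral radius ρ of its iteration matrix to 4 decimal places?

Write A = D+L+U with D = diag(-4.4, -3.5, 5.2).
GS T = -(D+L)⁻¹U: row 0 first, T[0,1] = -(2.8)/(-4.4) = +0.6364; later rows by forward substitution.
  T[0,:] = [+0.0000  +0.6364  +0.3409]
  T[1,:] = [+0.0000  -0.0727  -0.8961]
  T[2,:] = [+0.0000  -0.4818  -0.4559]
|λ(T)| sorted: 0.9488, 0.4201, 0.0000.
ρ = 0.9488; 0.9488 < 1, so it converges for any x₀.

yes, ρ = 0.9488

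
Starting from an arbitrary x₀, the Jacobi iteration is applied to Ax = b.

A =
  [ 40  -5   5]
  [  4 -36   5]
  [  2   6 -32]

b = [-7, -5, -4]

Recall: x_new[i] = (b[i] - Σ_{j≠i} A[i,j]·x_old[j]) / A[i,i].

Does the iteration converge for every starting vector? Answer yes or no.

yes

Write A = D+L+U with D = diag(40, -36, -32).
Jacobi T = -D⁻¹(L+U): T[0,1] = -(-5)/(40) = +0.1250; T[0,0] = 0.
  T[0,:] = [+0.0000 +0.1250 -0.1250]
  T[1,:] = [+0.1111 +0.0000 +0.1389]
  T[2,:] = [+0.0625 +0.1875 +0.0000]
eigenvalue magnitudes: 0.1993, 0.1478, 0.0516.
ρ(T) = max|λ| = 0.1993; 0.1993 < 1, so it converges for any x₀.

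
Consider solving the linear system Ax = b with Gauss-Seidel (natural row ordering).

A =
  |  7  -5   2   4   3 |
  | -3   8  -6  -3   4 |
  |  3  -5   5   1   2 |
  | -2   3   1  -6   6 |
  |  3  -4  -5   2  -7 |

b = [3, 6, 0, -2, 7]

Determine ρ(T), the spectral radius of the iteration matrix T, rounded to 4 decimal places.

Split A = D + L + U, D = diag(7, 8, 5, -6, -7).
Gauss-Seidel: T = -(D+L)⁻¹U, row 0 first, T[0,3] = -(4)/(7) = -0.5714; later rows by forward substitution.
  T[0,:] = [+0.0000, +0.7143, -0.2857, -0.5714, -0.4286]
  T[1,:] = [+0.0000, +0.2679, +0.6429, +0.1607, -0.6607]
  T[2,:] = [+0.0000, -0.1607, +0.8143, +0.3036, -0.8036]
  T[3,:] = [+0.0000, -0.1310, +0.5524, +0.3214, +0.6786]
  T[4,:] = [+0.0000, +0.2304, -0.9136, -0.4617, +0.9617]
|roots of det(T-λI)|: 1.4198, 0.5993, 0.2323, 0.2323, 0.0000.
ρ(T) = max|λ| = 1.4198; 1.4198 > 1: divergent.

1.4198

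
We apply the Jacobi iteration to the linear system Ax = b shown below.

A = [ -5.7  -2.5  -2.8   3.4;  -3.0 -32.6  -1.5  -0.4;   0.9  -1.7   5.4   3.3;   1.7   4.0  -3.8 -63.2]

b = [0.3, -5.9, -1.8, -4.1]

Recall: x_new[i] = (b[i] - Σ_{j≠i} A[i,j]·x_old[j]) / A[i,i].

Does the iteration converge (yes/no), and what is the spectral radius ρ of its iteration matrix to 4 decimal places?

yes, ρ = 0.4507

A = D + L + U where D = diag(-5.7, -32.6, 5.4, -63.2).
Jacobi T = -D⁻¹(L+U): T[0,1] = -(-2.5)/(-5.7) = -0.4386; T[0,0] = 0.
  T[0,:] = [+0.0000 -0.4386 -0.4912 +0.5965]
  T[1,:] = [-0.0920 +0.0000 -0.0460 -0.0123]
  T[2,:] = [-0.1667 +0.3148 +0.0000 -0.6111]
  T[3,:] = [+0.0269 +0.0633 -0.0601 +0.0000]
|eigenvalues of T|: 0.4507, 0.2683, 0.2683, 0.0565.
ρ = 0.4507; 0.4507 < 1: convergent.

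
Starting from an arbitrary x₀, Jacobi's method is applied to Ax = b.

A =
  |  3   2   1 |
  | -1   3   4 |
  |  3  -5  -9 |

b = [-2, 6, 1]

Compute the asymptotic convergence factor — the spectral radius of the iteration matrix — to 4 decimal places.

0.8979

A = D + L + U where D = diag(3, 3, -9).
Jacobi T = -D⁻¹(L+U): T[2,1] = -(-5)/(-9) = -0.5556; T[2,2] = 0.
  T[0,:] = [+0.0000 -0.6667 -0.3333]
  T[1,:] = [+0.3333 +0.0000 -1.3333]
  T[2,:] = [+0.3333 -0.5556 +0.0000]
|eigenvalues of T|: 0.8979, 0.6315, 0.6315.
spectral radius ρ = 0.8979; 0.8979 < 1, so it converges for any x₀.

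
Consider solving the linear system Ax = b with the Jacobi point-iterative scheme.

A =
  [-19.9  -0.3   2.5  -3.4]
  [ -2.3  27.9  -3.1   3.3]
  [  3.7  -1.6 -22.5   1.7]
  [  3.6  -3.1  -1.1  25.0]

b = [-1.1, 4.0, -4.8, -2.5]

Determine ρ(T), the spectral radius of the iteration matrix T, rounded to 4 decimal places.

Let D = diag(-19.9, 27.9, -22.5, 25); L, U the strict triangles.
T_J = -D⁻¹(L+U): T[1,0] = -(-2.3)/(27.9) = +0.0824; T[1,1] = 0.
  T[0,:] = [+0.0000, -0.0151, +0.1256, -0.1709]
  T[1,:] = [+0.0824, +0.0000, +0.1111, -0.1183]
  T[2,:] = [+0.1644, -0.0711, +0.0000, +0.0756]
  T[3,:] = [-0.1440, +0.1240, +0.0440, +0.0000]
moduli |λ_i(T)| = 0.2169, 0.1225, 0.1225, 0.0413.
ρ(T) = max|λ| = 0.2169; 0.2169 < 1 ⇒ converges.

0.2169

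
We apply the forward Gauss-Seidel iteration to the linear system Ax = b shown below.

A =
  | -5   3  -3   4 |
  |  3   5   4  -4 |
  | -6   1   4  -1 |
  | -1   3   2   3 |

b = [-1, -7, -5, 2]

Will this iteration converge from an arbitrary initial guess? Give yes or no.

A = D + L + U where D = diag(-5, 5, 4, 3).
T_GS = -(D+L)⁻¹U: row 0 first, T[0,1] = -(3)/(-5) = +0.6000; later rows by forward substitution.
  T[0,:] = [+0.0000 +0.6000 -0.6000 +0.8000]
  T[1,:] = [+0.0000 -0.3600 -0.4400 +0.3200]
  T[2,:] = [+0.0000 +0.9900 -0.7900 +1.3700]
  T[3,:] = [+0.0000 -0.1000 +0.7667 -0.9667]
moduli |λ_i(T)| = 1.6338, 0.4252, 0.0576, 0.0000.
ρ(T) = max|λ| = 1.6338; 1.6338 > 1 ⇒ diverges.

no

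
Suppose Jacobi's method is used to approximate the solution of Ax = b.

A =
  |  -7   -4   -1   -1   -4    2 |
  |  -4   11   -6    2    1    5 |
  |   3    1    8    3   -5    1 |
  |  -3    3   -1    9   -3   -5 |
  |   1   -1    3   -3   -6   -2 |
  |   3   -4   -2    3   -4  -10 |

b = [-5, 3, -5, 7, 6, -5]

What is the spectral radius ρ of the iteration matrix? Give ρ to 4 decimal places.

Diagonal D = diag(-7, 11, 8, 9, -6, -10); L, U strict lower/upper.
Jacobi: T = -D⁻¹(L+U), T[2,5] = -(1)/(8) = -0.1250; T[2,2] = 0.
  T[0,:] = [+0.0000  -0.5714  -0.1429  -0.1429  -0.5714  +0.2857]
  T[1,:] = [+0.3636  +0.0000  +0.5455  -0.1818  -0.0909  -0.4545]
  T[2,:] = [-0.3750  -0.1250  +0.0000  -0.3750  +0.6250  -0.1250]
  T[3,:] = [+0.3333  -0.3333  +0.1111  +0.0000  +0.3333  +0.5556]
  T[4,:] = [+0.1667  -0.1667  +0.5000  -0.5000  +0.0000  -0.3333]
  T[5,:] = [+0.3000  -0.4000  -0.2000  +0.3000  -0.4000  +0.0000]
|eigenvalues of T|: 1.1665, 0.7114, 0.7114, 0.5288, 0.1769, 0.1769.
spectral radius ρ = 1.1665; 1.1665 > 1 ⇒ diverges.

1.1665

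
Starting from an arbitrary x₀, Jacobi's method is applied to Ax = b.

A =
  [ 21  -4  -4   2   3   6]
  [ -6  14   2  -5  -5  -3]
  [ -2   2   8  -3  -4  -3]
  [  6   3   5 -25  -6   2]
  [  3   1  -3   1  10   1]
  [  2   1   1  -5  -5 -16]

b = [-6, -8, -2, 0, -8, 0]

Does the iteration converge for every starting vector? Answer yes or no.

yes

Write A = D+L+U with D = diag(21, 14, 8, -25, 10, -16).
T_J = -D⁻¹(L+U): T[1,0] = -(-6)/(14) = +0.4286; T[1,1] = 0.
  T[0,:] = [+0.0000 +0.1905 +0.1905 -0.0952 -0.1429 -0.2857]
  T[1,:] = [+0.4286 +0.0000 -0.1429 +0.3571 +0.3571 +0.2143]
  T[2,:] = [+0.2500 -0.2500 +0.0000 +0.3750 +0.5000 +0.3750]
  T[3,:] = [+0.2400 +0.1200 +0.2000 +0.0000 -0.2400 +0.0800]
  T[4,:] = [-0.3000 -0.1000 +0.3000 -0.1000 +0.0000 -0.1000]
  T[5,:] = [+0.1250 +0.0625 +0.0625 -0.3125 -0.3125 +0.0000]
moduli |λ_i(T)| = 0.8785, 0.3651, 0.3651, 0.2546, 0.2546, 0.0119.
ρ(T) = max|λ| = 0.8785; 0.8785 < 1 ⇒ converges.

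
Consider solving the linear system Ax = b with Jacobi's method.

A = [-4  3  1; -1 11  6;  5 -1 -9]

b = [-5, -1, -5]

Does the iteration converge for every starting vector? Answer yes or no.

Let D = diag(-4, 11, -9); L, U the strict triangles.
Jacobi: T = -D⁻¹(L+U), T[0,2] = -(1)/(-4) = +0.2500; T[0,0] = 0.
  T[0,:] = [+0.0000 +0.7500 +0.2500]
  T[1,:] = [+0.0909 +0.0000 -0.5455]
  T[2,:] = [+0.5556 -0.1111 +0.0000]
eigenvalue magnitudes: 0.7561, 0.5513, 0.5513.
spectral radius ρ = 0.7561; 0.7561 < 1 ⇒ converges.

yes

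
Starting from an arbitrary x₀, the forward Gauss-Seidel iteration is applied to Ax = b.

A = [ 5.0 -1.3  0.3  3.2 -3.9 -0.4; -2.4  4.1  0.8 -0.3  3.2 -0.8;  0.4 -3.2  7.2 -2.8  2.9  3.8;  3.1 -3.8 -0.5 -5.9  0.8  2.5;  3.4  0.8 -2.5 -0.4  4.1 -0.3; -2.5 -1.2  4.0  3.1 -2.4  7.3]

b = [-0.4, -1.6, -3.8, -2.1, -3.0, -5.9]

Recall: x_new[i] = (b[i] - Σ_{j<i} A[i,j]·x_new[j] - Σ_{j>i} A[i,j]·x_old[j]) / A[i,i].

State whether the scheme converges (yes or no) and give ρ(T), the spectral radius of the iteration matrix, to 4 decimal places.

Let D = diag(5, 4.1, 7.2, -5.9, 4.1, 7.3); L, U the strict triangles.
GS T = -(D+L)⁻¹U: row 0 first, T[0,3] = -(3.2)/(5) = -0.6400; later rows by forward substitution.
  T[0,:] = [+0.0000 +0.2600 -0.0600 -0.6400 +0.7800 +0.0800]
  T[1,:] = [+0.0000 +0.1522 -0.2302 -0.3015 -0.3239 +0.2420]
  T[2,:] = [+0.0000 +0.0532 -0.0990 +0.2905 -0.5901 -0.4247]
  T[3,:] = [+0.0000 +0.0341 +0.1252 -0.1667 +0.8040 +0.3459]
  T[4,:] = [+0.0000 -0.2095 +0.0465 +0.7504 -0.8650 -0.2656]
  T[5,:] = [+0.0000 +0.0015 -0.0420 -0.1104 -0.0886 +0.0657]
|eigenvalues of T|: 1.4133, 0.3953, 0.1170, 0.1170, 0.0088, 0.0000.
ρ = 1.4133; 1.4133 > 1: divergent.

no, ρ = 1.4133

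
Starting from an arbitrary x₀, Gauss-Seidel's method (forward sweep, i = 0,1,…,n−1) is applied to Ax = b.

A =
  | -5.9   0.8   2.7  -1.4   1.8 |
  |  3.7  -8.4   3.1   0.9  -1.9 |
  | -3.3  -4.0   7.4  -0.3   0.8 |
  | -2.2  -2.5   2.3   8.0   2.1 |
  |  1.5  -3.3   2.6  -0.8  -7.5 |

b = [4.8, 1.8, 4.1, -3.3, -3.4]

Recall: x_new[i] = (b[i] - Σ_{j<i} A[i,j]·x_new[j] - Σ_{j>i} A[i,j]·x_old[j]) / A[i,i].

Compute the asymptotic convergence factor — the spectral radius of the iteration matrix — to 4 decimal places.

Write A = D+L+U with D = diag(-5.9, -8.4, 7.4, 8, -7.5).
Gauss-Seidel: T = -(D+L)⁻¹U, row 0 first, T[0,3] = -(-1.4)/(-5.9) = -0.2373; later rows by forward substitution.
  T[0,:] = [+0.0000, +0.1356, +0.4576, -0.2373, +0.3051]
  T[1,:] = [+0.0000, +0.0597, +0.5706, +0.0026, -0.0918]
  T[2,:] = [+0.0000, +0.0928, +0.5125, -0.0639, -0.0217]
  T[3,:] = [+0.0000, +0.0293, +0.1568, -0.0461, -0.2011]
  T[4,:] = [+0.0000, +0.0299, +0.0014, -0.0658, +0.1153]
|λ(T)| sorted: 0.5926, 0.1630, 0.1034, 0.0107, 0.0000.
ρ(T) = max|λ| = 0.5926; 0.5926 < 1, so it converges for any x₀.

0.5926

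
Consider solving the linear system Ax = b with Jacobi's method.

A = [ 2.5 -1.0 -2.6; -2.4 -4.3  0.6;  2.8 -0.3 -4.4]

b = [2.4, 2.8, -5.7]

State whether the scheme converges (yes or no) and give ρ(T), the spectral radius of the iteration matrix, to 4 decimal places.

A = D + L + U where D = diag(2.5, -4.3, -4.4).
Jacobi: T = -D⁻¹(L+U), T[1,2] = -(0.6)/(-4.3) = +0.1395; T[1,1] = 0.
  T[0,:] = [+0.0000  +0.4000  +1.0400]
  T[1,:] = [-0.5581  +0.0000  +0.1395]
  T[2,:] = [+0.6364  -0.0682  +0.0000]
|roots of det(T-λI)|: 0.7294, 0.5380, 0.1914.
spectral radius ρ = 0.7294; 0.7294 < 1 ⇒ converges.

yes, ρ = 0.7294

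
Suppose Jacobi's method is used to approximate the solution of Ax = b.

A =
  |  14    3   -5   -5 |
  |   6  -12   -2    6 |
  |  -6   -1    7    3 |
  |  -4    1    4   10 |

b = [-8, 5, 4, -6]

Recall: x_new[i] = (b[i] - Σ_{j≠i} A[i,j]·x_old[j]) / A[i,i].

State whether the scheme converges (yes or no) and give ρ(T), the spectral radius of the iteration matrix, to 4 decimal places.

yes, ρ = 0.8903

A = D + L + U where D = diag(14, -12, 7, 10).
Jacobi T = -D⁻¹(L+U): T[3,0] = -(-4)/(10) = +0.4000; T[3,3] = 0.
  T[0,:] = [+0.0000  -0.2143  +0.3571  +0.3571]
  T[1,:] = [+0.5000  +0.0000  -0.1667  +0.5000]
  T[2,:] = [+0.8571  +0.1429  +0.0000  -0.4286]
  T[3,:] = [+0.4000  -0.1000  -0.4000  +0.0000]
|λ(T)| sorted: 0.8903, 0.5467, 0.4065, 0.4065.
ρ = 0.8903; 0.8903 < 1: convergent.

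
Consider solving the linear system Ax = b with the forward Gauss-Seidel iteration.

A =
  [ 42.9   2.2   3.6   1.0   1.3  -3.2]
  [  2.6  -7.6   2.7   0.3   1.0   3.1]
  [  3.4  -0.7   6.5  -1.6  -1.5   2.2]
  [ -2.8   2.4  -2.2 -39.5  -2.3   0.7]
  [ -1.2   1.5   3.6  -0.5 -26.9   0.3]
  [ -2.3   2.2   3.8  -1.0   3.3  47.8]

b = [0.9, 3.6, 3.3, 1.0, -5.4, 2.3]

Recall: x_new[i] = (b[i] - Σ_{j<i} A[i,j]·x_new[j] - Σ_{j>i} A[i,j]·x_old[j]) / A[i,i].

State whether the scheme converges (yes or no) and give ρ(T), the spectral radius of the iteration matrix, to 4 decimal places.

yes, ρ = 0.2232

Diagonal D = diag(42.9, -7.6, 6.5, -39.5, -26.9, 47.8); L, U strict lower/upper.
Gauss-Seidel: T = -(D+L)⁻¹U, row 0 first, T[0,3] = -(1)/(42.9) = -0.0233; later rows by forward substitution.
  T[0,:] = [+0.0000 -0.0513 -0.0839 -0.0233 -0.0303 +0.0746]
  T[1,:] = [+0.0000 -0.0175 +0.3266 +0.0315 +0.1212 +0.4334]
  T[2,:] = [+0.0000 +0.0249 +0.0791 +0.2617 +0.2597 -0.3308]
  T[3,:] = [+0.0000 +0.0012 +0.0214 -0.0110 -0.0632 +0.0572]
  T[4,:] = [+0.0000 +0.0046 +0.0321 +0.0380 +0.0440 -0.0133]
  T[5,:] = [+0.0000 -0.0039 -0.0271 -0.0262 -0.0320 +0.0121]
|λ(T)| sorted: 0.2232, 0.1014, 0.0377, 0.0128, 0.0128, 0.0000.
spectral radius ρ = 0.2232; 0.2232 < 1, so it converges for any x₀.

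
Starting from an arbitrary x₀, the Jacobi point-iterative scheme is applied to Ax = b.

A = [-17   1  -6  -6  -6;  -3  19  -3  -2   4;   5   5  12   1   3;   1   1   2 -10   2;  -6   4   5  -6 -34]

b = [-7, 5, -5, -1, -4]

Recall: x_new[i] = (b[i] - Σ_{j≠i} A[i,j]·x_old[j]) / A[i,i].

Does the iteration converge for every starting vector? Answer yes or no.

Let D = diag(-17, 19, 12, -10, -34); L, U the strict triangles.
T_J = -D⁻¹(L+U): T[1,3] = -(-2)/(19) = +0.1053; T[1,1] = 0.
  T[0,:] = [+0.0000  +0.0588  -0.3529  -0.3529  -0.3529]
  T[1,:] = [+0.1579  +0.0000  +0.1579  +0.1053  -0.2105]
  T[2,:] = [-0.4167  -0.4167  +0.0000  -0.0833  -0.2500]
  T[3,:] = [+0.1000  +0.1000  +0.2000  +0.0000  +0.2000]
  T[4,:] = [-0.1765  +0.1176  +0.1471  -0.1765  +0.0000]
|roots of det(T-λI)|: 0.5081, 0.3394, 0.3394, 0.2528, 0.2528.
ρ(T) = max|λ| = 0.5081; 0.5081 < 1, so it converges for any x₀.

yes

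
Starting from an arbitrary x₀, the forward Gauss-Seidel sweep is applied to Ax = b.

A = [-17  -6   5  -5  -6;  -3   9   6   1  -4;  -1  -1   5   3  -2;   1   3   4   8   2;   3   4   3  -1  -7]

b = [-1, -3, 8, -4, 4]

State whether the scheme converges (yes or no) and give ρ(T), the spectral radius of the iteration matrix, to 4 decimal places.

A = D + L + U where D = diag(-17, 9, 5, 8, -7).
Gauss-Seidel: T = -(D+L)⁻¹U, row 0 first, T[0,2] = -(5)/(-17) = +0.2941; later rows by forward substitution.
  T[0,:] = [+0.0000 -0.3529 +0.2941 -0.2941 -0.3529]
  T[1,:] = [+0.0000 -0.1176 -0.5686 -0.2092 +0.3268]
  T[2,:] = [+0.0000 -0.0941 -0.0549 -0.7007 +0.3948]
  T[3,:] = [+0.0000 +0.1353 +0.2039 +0.4655 -0.5258]
  T[4,:] = [+0.0000 -0.2782 -0.2515 -0.6123 +0.2798]
|λ(T)| sorted: 0.6872, 0.3125, 0.3125, 0.2255, 0.0000.
spectral radius ρ = 0.6872; 0.6872 < 1, so it converges for any x₀.

yes, ρ = 0.6872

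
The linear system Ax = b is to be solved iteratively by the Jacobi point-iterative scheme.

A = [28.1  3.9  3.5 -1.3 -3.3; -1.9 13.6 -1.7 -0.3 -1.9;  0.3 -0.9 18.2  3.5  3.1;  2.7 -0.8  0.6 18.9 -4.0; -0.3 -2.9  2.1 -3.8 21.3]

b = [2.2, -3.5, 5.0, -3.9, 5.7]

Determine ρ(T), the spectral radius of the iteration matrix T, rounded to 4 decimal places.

0.2752

Diagonal D = diag(28.1, 13.6, 18.2, 18.9, 21.3); L, U strict lower/upper.
T_J = -D⁻¹(L+U): T[3,1] = -(-0.8)/(18.9) = +0.0423; T[3,3] = 0.
  T[0,:] = [+0.0000  -0.1388  -0.1246  +0.0463  +0.1174]
  T[1,:] = [+0.1397  +0.0000  +0.1250  +0.0221  +0.1397]
  T[2,:] = [-0.0165  +0.0495  +0.0000  -0.1923  -0.1703]
  T[3,:] = [-0.1429  +0.0423  -0.0317  +0.0000  +0.2116]
  T[4,:] = [+0.0141  +0.1362  -0.0986  +0.1784  +0.0000]
|roots of det(T-λI)|: 0.2752, 0.2114, 0.2114, 0.1630, 0.1630.
ρ(T) = max|λ| = 0.2752; 0.2752 < 1 ⇒ converges.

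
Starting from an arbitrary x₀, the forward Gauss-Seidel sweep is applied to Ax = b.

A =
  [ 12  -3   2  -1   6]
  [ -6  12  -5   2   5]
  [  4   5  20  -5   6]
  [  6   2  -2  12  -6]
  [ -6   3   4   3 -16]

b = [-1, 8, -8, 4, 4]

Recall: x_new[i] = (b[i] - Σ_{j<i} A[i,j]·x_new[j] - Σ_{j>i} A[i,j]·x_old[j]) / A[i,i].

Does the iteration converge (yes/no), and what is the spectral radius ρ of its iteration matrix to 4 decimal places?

yes, ρ = 0.5398

Diagonal D = diag(12, 12, 20, 12, -16); L, U strict lower/upper.
GS T = -(D+L)⁻¹U: row 0 first, T[0,4] = -(6)/(12) = -0.5000; later rows by forward substitution.
  T[0,:] = [+0.0000  +0.2500  -0.1667  +0.0833  -0.5000]
  T[1,:] = [+0.0000  +0.1250  +0.3333  -0.1250  -0.6667]
  T[2,:] = [+0.0000  -0.0813  -0.0500  +0.2646  -0.0333]
  T[3,:] = [+0.0000  -0.1594  +0.0194  +0.0233  +0.8556]
  T[4,:] = [+0.0000  -0.1205  +0.1161  +0.0158  +0.2146]
|roots of det(T-λI)|: 0.5398, 0.2933, 0.2933, 0.1052, 0.0000.
spectral radius ρ = 0.5398; 0.5398 < 1 ⇒ converges.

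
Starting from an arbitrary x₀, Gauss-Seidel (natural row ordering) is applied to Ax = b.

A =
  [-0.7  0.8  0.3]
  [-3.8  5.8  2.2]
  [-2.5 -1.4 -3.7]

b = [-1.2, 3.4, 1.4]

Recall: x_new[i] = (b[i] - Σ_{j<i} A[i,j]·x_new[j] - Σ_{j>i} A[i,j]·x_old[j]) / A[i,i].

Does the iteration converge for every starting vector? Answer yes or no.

yes

Write A = D+L+U with D = diag(-0.7, 5.8, -3.7).
Gauss-Seidel: T = -(D+L)⁻¹U, row 0 first, T[0,2] = -(0.3)/(-0.7) = +0.4286; later rows by forward substitution.
  T[0,:] = [+0.0000, +1.1429, +0.4286]
  T[1,:] = [+0.0000, +0.7488, -0.0985]
  T[2,:] = [+0.0000, -1.0555, -0.2523]
eigenvalue magnitudes: 0.8437, 0.3472, 0.0000.
ρ(T) = max|λ| = 0.8437; 0.8437 < 1 ⇒ converges.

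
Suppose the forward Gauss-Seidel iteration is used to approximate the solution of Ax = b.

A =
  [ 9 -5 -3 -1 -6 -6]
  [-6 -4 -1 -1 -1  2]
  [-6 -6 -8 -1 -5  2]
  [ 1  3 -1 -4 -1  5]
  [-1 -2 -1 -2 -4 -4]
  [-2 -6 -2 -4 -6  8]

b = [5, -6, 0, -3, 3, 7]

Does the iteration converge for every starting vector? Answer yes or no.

Let D = diag(9, -4, -8, -4, -4, 8); L, U the strict triangles.
T_GS = -(D+L)⁻¹U: row 0 first, T[0,3] = -(-1)/(9) = +0.1111; later rows by forward substitution.
  T[0,:] = [+0.0000, +0.5556, +0.3333, +0.1111, +0.6667, +0.6667]
  T[1,:] = [+0.0000, -0.8333, -0.7500, -0.4167, -1.2500, -0.5000]
  T[2,:] = [+0.0000, +0.2083, +0.3125, +0.1042, -0.1875, +0.1250]
  T[3,:] = [+0.0000, -0.5382, -0.5573, -0.3108, -0.9740, +1.0104]
  T[4,:] = [+0.0000, +0.4948, +0.4922, +0.3099, +0.9922, -1.4531]
  T[5,:] = [+0.0000, -0.3320, -0.3105, -0.1816, -0.5605, -0.7617]
|λ(T)| sorted: 1.3751, 0.5584, 0.5584, 0.0856, 0.0295, 0.0000.
spectral radius ρ = 1.3751; 1.3751 > 1: divergent.

no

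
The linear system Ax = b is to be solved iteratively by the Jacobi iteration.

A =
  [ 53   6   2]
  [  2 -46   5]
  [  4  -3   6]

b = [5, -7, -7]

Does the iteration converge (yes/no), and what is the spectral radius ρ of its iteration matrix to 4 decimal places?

yes, ρ = 0.3133

Diagonal D = diag(53, -46, 6); L, U strict lower/upper.
Jacobi: T = -D⁻¹(L+U), T[1,0] = -(2)/(-46) = +0.0435; T[1,1] = 0.
  T[0,:] = [+0.0000  -0.1132  -0.0377]
  T[1,:] = [+0.0435  +0.0000  +0.1087]
  T[2,:] = [-0.6667  +0.5000  +0.0000]
|eigenvalues of T|: 0.3133, 0.1878, 0.1255.
ρ = 0.3133; 0.3133 < 1 ⇒ converges.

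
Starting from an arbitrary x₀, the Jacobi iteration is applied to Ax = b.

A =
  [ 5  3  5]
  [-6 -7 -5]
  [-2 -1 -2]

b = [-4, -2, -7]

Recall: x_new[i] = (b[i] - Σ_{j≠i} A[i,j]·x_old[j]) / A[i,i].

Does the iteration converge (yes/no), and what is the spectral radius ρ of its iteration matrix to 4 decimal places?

Split A = D + L + U, D = diag(5, -7, -2).
Jacobi T = -D⁻¹(L+U): T[2,1] = -(-1)/(-2) = -0.5000; T[2,2] = 0.
  T[0,:] = [+0.0000 -0.6000 -1.0000]
  T[1,:] = [-0.8571 +0.0000 -0.7143]
  T[2,:] = [-1.0000 -0.5000 +0.0000]
eigenvalue magnitudes: 1.5563, 1.0123, 0.5441.
ρ(T) = max|λ| = 1.5563; 1.5563 > 1, so it fails to converge.

no, ρ = 1.5563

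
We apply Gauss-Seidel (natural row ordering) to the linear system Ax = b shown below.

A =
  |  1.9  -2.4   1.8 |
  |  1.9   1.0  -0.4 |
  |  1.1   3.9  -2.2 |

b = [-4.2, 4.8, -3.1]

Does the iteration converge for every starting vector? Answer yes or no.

Let D = diag(1.9, 1, -2.2); L, U the strict triangles.
Gauss-Seidel: T = -(D+L)⁻¹U, row 0 first, T[0,1] = -(-2.4)/(1.9) = +1.2632; later rows by forward substitution.
  T[0,:] = [+0.0000 +1.2632 -0.9474]
  T[1,:] = [+0.0000 -2.4000 +2.2000]
  T[2,:] = [+0.0000 -3.6230 +3.4263]
moduli |λ_i(T)| = 1.2315, 0.2051, 0.0000.
spectral radius ρ = 1.2315; 1.2315 > 1 ⇒ diverges.

no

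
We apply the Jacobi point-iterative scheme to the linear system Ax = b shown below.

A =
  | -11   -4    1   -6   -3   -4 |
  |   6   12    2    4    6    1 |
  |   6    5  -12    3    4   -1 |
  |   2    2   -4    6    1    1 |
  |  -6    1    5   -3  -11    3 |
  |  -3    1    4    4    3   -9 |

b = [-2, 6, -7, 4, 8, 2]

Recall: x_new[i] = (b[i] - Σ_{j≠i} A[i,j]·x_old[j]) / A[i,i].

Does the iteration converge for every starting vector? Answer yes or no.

no

A = D + L + U where D = diag(-11, 12, -12, 6, -11, -9).
Jacobi: T = -D⁻¹(L+U), T[2,4] = -(4)/(-12) = +0.3333; T[2,2] = 0.
  T[0,:] = [+0.0000, -0.3636, +0.0909, -0.5455, -0.2727, -0.3636]
  T[1,:] = [-0.5000, +0.0000, -0.1667, -0.3333, -0.5000, -0.0833]
  T[2,:] = [+0.5000, +0.4167, +0.0000, +0.2500, +0.3333, -0.0833]
  T[3,:] = [-0.3333, -0.3333, +0.6667, +0.0000, -0.1667, -0.1667]
  T[4,:] = [-0.5455, +0.0909, +0.4545, -0.2727, +0.0000, +0.2727]
  T[5,:] = [-0.3333, +0.1111, +0.4444, +0.4444, +0.3333, +0.0000]
|λ(T)| sorted: 1.3199, 0.5431, 0.5431, 0.4915, 0.4915, 0.2608.
ρ = 1.3199; 1.3199 > 1, so it fails to converge.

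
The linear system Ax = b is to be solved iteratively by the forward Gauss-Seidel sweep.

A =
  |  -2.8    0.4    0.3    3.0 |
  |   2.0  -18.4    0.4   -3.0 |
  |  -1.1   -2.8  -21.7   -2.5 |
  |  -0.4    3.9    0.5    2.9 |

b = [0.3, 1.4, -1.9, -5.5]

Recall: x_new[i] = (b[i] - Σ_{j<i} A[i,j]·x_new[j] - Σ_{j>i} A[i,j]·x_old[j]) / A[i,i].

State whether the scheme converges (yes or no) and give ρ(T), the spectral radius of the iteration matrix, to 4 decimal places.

yes, ρ = 0.2557

Split A = D + L + U, D = diag(-2.8, -18.4, -21.7, 2.9).
GS T = -(D+L)⁻¹U: row 0 first, T[0,3] = -(3)/(-2.8) = +1.0714; later rows by forward substitution.
  T[0,:] = [+0.0000 +0.1429 +0.1071 +1.0714]
  T[1,:] = [+0.0000 +0.0155 +0.0334 -0.0466]
  T[2,:] = [+0.0000 -0.0092 -0.0097 -0.1635]
  T[3,:] = [+0.0000 +0.0004 -0.0284 +0.2386]
|λ(T)| sorted: 0.2557, 0.0207, 0.0093, 0.0000.
spectral radius ρ = 0.2557; 0.2557 < 1: convergent.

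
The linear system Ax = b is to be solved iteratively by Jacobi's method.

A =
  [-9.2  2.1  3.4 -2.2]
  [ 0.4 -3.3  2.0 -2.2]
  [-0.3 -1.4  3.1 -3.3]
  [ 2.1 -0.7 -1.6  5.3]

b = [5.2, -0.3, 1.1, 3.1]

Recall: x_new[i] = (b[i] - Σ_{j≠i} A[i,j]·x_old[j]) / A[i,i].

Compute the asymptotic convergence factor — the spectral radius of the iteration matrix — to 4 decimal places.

0.8290

Diagonal D = diag(-9.2, -3.3, 3.1, 5.3); L, U strict lower/upper.
Jacobi: T = -D⁻¹(L+U), T[0,3] = -(-2.2)/(-9.2) = -0.2391; T[0,0] = 0.
  T[0,:] = [+0.0000  +0.2283  +0.3696  -0.2391]
  T[1,:] = [+0.1212  +0.0000  +0.6061  -0.6667]
  T[2,:] = [+0.0968  +0.4516  +0.0000  +1.0645]
  T[3,:] = [-0.3962  +0.1321  +0.3019  +0.0000]
moduli |λ_i(T)| = 0.8290, 0.6551, 0.4022, 0.2284.
ρ = 0.8290; 0.8290 < 1, so it converges for any x₀.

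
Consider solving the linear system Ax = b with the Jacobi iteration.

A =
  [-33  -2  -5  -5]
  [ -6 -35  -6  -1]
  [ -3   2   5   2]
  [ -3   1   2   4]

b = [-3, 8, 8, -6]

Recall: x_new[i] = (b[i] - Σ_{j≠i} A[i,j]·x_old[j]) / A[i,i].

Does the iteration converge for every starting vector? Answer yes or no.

yes

Write A = D+L+U with D = diag(-33, -35, 5, 4).
Jacobi T = -D⁻¹(L+U): T[3,2] = -(2)/(4) = -0.5000; T[3,3] = 0.
  T[0,:] = [+0.0000  -0.0606  -0.1515  -0.1515]
  T[1,:] = [-0.1714  +0.0000  -0.1714  -0.0286]
  T[2,:] = [+0.6000  -0.4000  +0.0000  -0.4000]
  T[3,:] = [+0.7500  -0.2500  -0.5000  +0.0000]
|roots of det(T-λI)|: 0.4774, 0.3280, 0.3280, 0.1037.
spectral radius ρ = 0.4774; 0.4774 < 1, so it converges for any x₀.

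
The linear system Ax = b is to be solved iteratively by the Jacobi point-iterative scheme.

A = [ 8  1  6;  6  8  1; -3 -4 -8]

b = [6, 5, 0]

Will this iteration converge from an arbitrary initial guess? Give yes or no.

Split A = D + L + U, D = diag(8, 8, -8).
Jacobi: T = -D⁻¹(L+U), T[0,1] = -(1)/(8) = -0.1250; T[0,0] = 0.
  T[0,:] = [+0.0000, -0.1250, -0.7500]
  T[1,:] = [-0.7500, +0.0000, -0.1250]
  T[2,:] = [-0.3750, -0.5000, +0.0000]
moduli |λ_i(T)| = 0.8750, 0.5728, 0.5728.
ρ(T) = max|λ| = 0.8750; 0.8750 < 1: convergent.

yes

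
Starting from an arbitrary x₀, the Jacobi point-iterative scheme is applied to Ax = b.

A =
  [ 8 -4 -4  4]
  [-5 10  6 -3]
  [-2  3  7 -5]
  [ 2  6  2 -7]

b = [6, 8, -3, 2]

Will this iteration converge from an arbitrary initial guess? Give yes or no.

no

Split A = D + L + U, D = diag(8, 10, 7, -7).
T_J = -D⁻¹(L+U): T[0,1] = -(-4)/(8) = +0.5000; T[0,0] = 0.
  T[0,:] = [+0.0000, +0.5000, +0.5000, -0.5000]
  T[1,:] = [+0.5000, +0.0000, -0.6000, +0.3000]
  T[2,:] = [+0.2857, -0.4286, +0.0000, +0.7143]
  T[3,:] = [+0.2857, +0.8571, +0.2857, +0.0000]
moduli |λ_i(T)| = 1.2695, 0.5796, 0.5796, 0.3254.
ρ = 1.2695; 1.2695 > 1, so it fails to converge.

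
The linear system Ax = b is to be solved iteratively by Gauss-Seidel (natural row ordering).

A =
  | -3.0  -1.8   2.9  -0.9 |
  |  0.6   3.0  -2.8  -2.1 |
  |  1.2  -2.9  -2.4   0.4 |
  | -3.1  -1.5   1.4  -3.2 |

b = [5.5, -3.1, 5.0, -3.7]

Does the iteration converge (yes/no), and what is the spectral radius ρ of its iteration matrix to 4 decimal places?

A = D + L + U where D = diag(-3, 3, -2.4, -3.2).
GS T = -(D+L)⁻¹U: row 0 first, T[0,3] = -(-0.9)/(-3) = -0.3000; later rows by forward substitution.
  T[0,:] = [+0.0000, -0.6000, +0.9667, -0.3000]
  T[1,:] = [+0.0000, +0.1200, +0.7400, +0.7600]
  T[2,:] = [+0.0000, -0.4450, -0.4108, -0.9017]
  T[3,:] = [+0.0000, +0.3303, -1.4631, -0.4601]
|eigenvalues of T|: 1.4875, 0.8115, 0.0749, 0.0000.
ρ = 1.4875; 1.4875 > 1: divergent.

no, ρ = 1.4875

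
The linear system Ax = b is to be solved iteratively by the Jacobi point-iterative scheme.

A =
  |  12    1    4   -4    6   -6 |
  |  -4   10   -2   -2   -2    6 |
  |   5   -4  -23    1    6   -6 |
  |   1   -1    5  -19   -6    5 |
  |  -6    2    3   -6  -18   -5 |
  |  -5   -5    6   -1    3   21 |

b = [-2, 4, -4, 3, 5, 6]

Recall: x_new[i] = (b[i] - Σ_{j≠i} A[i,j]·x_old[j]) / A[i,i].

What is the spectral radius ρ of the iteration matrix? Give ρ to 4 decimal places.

0.8316

Let D = diag(12, 10, -23, -19, -18, 21); L, U the strict triangles.
Jacobi: T = -D⁻¹(L+U), T[3,4] = -(-6)/(-19) = -0.3158; T[3,3] = 0.
  T[0,:] = [+0.0000  -0.0833  -0.3333  +0.3333  -0.5000  +0.5000]
  T[1,:] = [+0.4000  +0.0000  +0.2000  +0.2000  +0.2000  -0.6000]
  T[2,:] = [+0.2174  -0.1739  +0.0000  +0.0435  +0.2609  -0.2609]
  T[3,:] = [+0.0526  -0.0526  +0.2632  +0.0000  -0.3158  +0.2632]
  T[4,:] = [-0.3333  +0.1111  +0.1667  -0.3333  +0.0000  -0.2778]
  T[5,:] = [+0.2381  +0.2381  -0.2857  +0.0476  -0.1429  +0.0000]
|roots of det(T-λI)|: 0.8316, 0.4027, 0.3818, 0.3818, 0.3000, 0.3000.
ρ(T) = max|λ| = 0.8316; 0.8316 < 1 ⇒ converges.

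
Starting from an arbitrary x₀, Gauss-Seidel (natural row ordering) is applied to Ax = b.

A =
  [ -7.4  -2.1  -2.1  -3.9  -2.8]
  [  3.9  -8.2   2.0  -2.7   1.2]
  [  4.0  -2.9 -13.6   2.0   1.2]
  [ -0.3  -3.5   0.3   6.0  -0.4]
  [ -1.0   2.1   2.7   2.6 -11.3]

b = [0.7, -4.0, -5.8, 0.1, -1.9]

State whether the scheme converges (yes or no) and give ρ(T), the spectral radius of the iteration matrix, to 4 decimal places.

yes, ρ = 0.5084

Split A = D + L + U, D = diag(-7.4, -8.2, -13.6, 6, -11.3).
GS T = -(D+L)⁻¹U: row 0 first, T[0,1] = -(-2.1)/(-7.4) = -0.2838; later rows by forward substitution.
  T[0,:] = [+0.0000  -0.2838  -0.2838  -0.5270  -0.3784]
  T[1,:] = [+0.0000  -0.1350  +0.1089  -0.5799  -0.0336]
  T[2,:] = [+0.0000  -0.0547  -0.1067  +0.1157  -0.0159]
  T[3,:] = [+0.0000  -0.0902  +0.0547  -0.3704  +0.0289]
  T[4,:] = [+0.0000  -0.0338  +0.0324  -0.1187  +0.0301]
eigenvalue magnitudes: 0.5084, 0.0767, 0.0408, 0.0377, 0.0000.
ρ(T) = max|λ| = 0.5084; 0.5084 < 1 ⇒ converges.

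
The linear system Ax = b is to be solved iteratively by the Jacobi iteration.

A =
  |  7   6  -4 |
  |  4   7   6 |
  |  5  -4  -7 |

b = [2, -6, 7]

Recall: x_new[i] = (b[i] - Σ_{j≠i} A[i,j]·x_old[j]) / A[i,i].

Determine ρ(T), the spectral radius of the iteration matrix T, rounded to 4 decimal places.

Let D = diag(7, 7, -7); L, U the strict triangles.
Jacobi: T = -D⁻¹(L+U), T[2,1] = -(-4)/(-7) = -0.5714; T[2,2] = 0.
  T[0,:] = [+0.0000  -0.8571  +0.5714]
  T[1,:] = [-0.5714  +0.0000  -0.8571]
  T[2,:] = [+0.7143  -0.5714  +0.0000]
|roots of det(T-λI)|: 1.3796, 0.7181, 0.7181.
ρ = 1.3796; 1.3796 > 1 ⇒ diverges.

1.3796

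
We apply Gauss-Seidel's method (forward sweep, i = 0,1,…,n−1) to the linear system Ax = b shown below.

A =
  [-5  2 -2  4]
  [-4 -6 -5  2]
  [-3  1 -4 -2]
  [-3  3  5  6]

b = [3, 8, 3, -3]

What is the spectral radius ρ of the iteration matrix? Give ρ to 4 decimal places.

Let D = diag(-5, -6, -4, 6); L, U the strict triangles.
Gauss-Seidel: T = -(D+L)⁻¹U, row 0 first, T[0,2] = -(-2)/(-5) = -0.4000; later rows by forward substitution.
  T[0,:] = [+0.0000 +0.4000 -0.4000 +0.8000]
  T[1,:] = [+0.0000 -0.2667 -0.5667 -0.2000]
  T[2,:] = [+0.0000 -0.3667 +0.1583 -1.1500]
  T[3,:] = [+0.0000 +0.6389 -0.0486 +1.4583]
moduli |λ_i(T)| = 1.5937, 0.2287, 0.2287, 0.0000.
ρ = 1.5937; 1.5937 > 1, so it fails to converge.

1.5937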